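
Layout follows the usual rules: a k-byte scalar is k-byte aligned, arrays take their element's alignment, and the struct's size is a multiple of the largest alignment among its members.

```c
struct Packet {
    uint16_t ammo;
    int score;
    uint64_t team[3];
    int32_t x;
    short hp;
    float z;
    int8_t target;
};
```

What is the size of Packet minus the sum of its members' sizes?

ammo at 0 (size 2, align 2) → ends 2
pad 2 to align 4 for score
score at 4 (size 4, align 4) → ends 8
team at 8 (size 24, align 8) → ends 32
x at 32 (size 4, align 4) → ends 36
hp at 36 (size 2, align 2) → ends 38
pad 2 to align 4 for z
z at 40 (size 4, align 4) → ends 44
target at 44 (size 1, align 1) → ends 45
tail pad 3 to reach multiple of 8
total 48 bytes, alignment 8
data bytes 41, size 48 → padding 7

7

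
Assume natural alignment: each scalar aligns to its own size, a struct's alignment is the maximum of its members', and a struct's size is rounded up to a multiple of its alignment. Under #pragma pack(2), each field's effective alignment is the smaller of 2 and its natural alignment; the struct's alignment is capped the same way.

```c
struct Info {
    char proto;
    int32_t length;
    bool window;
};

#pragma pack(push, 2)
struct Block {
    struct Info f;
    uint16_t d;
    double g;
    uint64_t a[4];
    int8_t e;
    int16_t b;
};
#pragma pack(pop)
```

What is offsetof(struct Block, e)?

Info: proto at 0 (size 1, align 1) → ends 1; pad 3 to align 4 for length; length at 4 (size 4, align 4) → ends 8; window at 8 (size 1, align 1) → ends 9; tail pad 3 to reach multiple of 4; total 12 bytes, alignment 4
f at 0 (size 12, align 2) → ends 12
d at 12 (size 2, align 2) → ends 14
g at 14 (size 8, align 2) → ends 22
a at 22 (size 32, align 2) → ends 54
e at 54 (size 1, align 1) → ends 55

54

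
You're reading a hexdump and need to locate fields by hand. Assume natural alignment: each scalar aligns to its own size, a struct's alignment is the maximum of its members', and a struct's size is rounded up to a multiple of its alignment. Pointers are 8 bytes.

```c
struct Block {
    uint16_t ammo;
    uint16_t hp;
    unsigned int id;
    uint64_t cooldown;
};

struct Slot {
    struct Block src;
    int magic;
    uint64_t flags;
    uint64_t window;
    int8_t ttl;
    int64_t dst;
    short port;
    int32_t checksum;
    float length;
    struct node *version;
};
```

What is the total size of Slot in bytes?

Block: @0: ammo [2B, align 2] → 2; @2: hp [2B, align 2] → 4; @4: id [4B, align 4] → 8; @8: cooldown [8B, align 8] → 16; size 16, align 8
@0: src [16B, align 8] → 16
@16: magic [4B, align 4] → 20
+4 pad (align 8)
@24: flags [8B, align 8] → 32
@32: window [8B, align 8] → 40
@40: ttl [1B, align 1] → 41
+7 pad (align 8)
@48: dst [8B, align 8] → 56
@56: port [2B, align 2] → 58
+2 pad (align 4)
@60: checksum [4B, align 4] → 64
@64: length [4B, align 4] → 68
+4 pad (align 8)
@72: version [8B, align 8] → 80
size 80, align 8

80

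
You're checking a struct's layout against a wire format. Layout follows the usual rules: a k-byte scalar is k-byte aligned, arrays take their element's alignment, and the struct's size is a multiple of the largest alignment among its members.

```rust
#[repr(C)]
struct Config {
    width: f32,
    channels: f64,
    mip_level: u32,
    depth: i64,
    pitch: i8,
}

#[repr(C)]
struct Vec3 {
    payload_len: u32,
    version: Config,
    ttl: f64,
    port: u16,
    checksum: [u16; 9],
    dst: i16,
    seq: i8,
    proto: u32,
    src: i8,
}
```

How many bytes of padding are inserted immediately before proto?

Config: @0: width [4B, align 4] → 4; +4 pad (align 8); @8: channels [8B, align 8] → 16; @16: mip_level [4B, align 4] → 20; +4 pad (align 8); @24: depth [8B, align 8] → 32; @32: pitch [1B, align 1] → 33; +7 tail pad (align 8); size 40, align 8
@0: payload_len [4B, align 4] → 4
+4 pad (align 8)
@8: version [40B, align 8] → 48
@48: ttl [8B, align 8] → 56
@56: port [2B, align 2] → 58
@58: checksum [18B, align 2] → 76
@76: dst [2B, align 2] → 78
@78: seq [1B, align 1] → 79
+1 pad (align 4)
@80: proto [4B, align 4] → 84

1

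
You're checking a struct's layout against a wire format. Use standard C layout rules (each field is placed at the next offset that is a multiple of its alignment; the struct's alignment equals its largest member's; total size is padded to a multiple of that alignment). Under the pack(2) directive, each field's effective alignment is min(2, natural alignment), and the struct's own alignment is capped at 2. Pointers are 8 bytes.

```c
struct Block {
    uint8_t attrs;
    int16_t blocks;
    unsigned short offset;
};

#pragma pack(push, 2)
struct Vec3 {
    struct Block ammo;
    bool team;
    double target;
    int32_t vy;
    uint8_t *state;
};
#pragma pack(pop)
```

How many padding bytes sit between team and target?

1

Block: attrs at 0 (size 1, align 1) → ends 1; pad 1 to align 2 for blocks; blocks at 2 (size 2, align 2) → ends 4; offset at 4 (size 2, align 2) → ends 6; total 6 bytes, alignment 2
ammo at 0 (size 6, align 2) → ends 6
team at 6 (size 1, align 1) → ends 7
pad 1 to align 2 for target
target at 8 (size 8, align 2) → ends 16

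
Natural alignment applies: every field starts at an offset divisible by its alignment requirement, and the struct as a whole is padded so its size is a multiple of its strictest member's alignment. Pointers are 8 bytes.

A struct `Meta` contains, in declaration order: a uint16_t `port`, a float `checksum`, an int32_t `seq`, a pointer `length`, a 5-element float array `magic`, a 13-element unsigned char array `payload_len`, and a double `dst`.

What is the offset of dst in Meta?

64

port at 0 (size 2, align 2) → ends 2
pad 2 to align 4 for checksum
checksum at 4 (size 4, align 4) → ends 8
seq at 8 (size 4, align 4) → ends 12
pad 4 to align 8 for length
length at 16 (size 8, align 8) → ends 24
magic at 24 (size 20, align 4) → ends 44
payload_len at 44 (size 13, align 1) → ends 57
pad 7 to align 8 for dst
dst at 64 (size 8, align 8) → ends 72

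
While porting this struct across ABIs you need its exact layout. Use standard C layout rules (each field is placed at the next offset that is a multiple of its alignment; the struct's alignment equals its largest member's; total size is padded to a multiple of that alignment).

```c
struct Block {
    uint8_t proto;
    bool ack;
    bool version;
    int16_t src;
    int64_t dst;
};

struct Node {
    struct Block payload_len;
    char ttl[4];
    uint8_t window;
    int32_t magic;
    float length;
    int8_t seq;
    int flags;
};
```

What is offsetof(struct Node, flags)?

Block: @0: proto [1B, align 1] → 1; @1: ack [1B, align 1] → 2; @2: version [1B, align 1] → 3; +1 pad (align 2); @4: src [2B, align 2] → 6; +2 pad (align 8); @8: dst [8B, align 8] → 16; size 16, align 8
@0: payload_len [16B, align 8] → 16
@16: ttl [4B, align 1] → 20
@20: window [1B, align 1] → 21
+3 pad (align 4)
@24: magic [4B, align 4] → 28
@28: length [4B, align 4] → 32
@32: seq [1B, align 1] → 33
+3 pad (align 4)
@36: flags [4B, align 4] → 40

36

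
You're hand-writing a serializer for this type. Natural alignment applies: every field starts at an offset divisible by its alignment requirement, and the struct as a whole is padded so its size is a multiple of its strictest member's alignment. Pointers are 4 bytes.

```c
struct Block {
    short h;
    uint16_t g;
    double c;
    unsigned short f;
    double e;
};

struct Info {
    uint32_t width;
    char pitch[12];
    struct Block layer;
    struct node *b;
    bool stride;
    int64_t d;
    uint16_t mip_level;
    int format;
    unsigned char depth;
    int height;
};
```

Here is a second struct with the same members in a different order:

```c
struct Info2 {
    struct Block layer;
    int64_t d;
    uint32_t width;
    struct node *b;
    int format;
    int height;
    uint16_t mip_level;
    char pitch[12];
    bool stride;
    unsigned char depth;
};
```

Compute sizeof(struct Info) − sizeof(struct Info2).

8

Block: h at 0 (size 2, align 2) → ends 2; g at 2 (size 2, align 2) → ends 4; pad 4 to align 8 for c; c at 8 (size 8, align 8) → ends 16; f at 16 (size 2, align 2) → ends 18; pad 6 to align 8 for e; e at 24 (size 8, align 8) → ends 32; total 32 bytes, alignment 8
width at 0 (size 4, align 4) → ends 4
pitch at 4 (size 12, align 1) → ends 16
layer at 16 (size 32, align 8) → ends 48
b at 48 (size 4, align 4) → ends 52
stride at 52 (size 1, align 1) → ends 53
pad 3 to align 8 for d
d at 56 (size 8, align 8) → ends 64
mip_level at 64 (size 2, align 2) → ends 66
pad 2 to align 4 for format
format at 68 (size 4, align 4) → ends 72
depth at 72 (size 1, align 1) → ends 73
pad 3 to align 4 for height
height at 76 (size 4, align 4) → ends 80
total 80 bytes, alignment 8
— Info2 —
layer at 0 (size 32, align 8) → ends 32
d at 32 (size 8, align 8) → ends 40
width at 40 (size 4, align 4) → ends 44
b at 44 (size 4, align 4) → ends 48
format at 48 (size 4, align 4) → ends 52
height at 52 (size 4, align 4) → ends 56
mip_level at 56 (size 2, align 2) → ends 58
pitch at 58 (size 12, align 1) → ends 70
stride at 70 (size 1, align 1) → ends 71
depth at 71 (size 1, align 1) → ends 72
total 72 bytes, alignment 8
80 − 72 = 8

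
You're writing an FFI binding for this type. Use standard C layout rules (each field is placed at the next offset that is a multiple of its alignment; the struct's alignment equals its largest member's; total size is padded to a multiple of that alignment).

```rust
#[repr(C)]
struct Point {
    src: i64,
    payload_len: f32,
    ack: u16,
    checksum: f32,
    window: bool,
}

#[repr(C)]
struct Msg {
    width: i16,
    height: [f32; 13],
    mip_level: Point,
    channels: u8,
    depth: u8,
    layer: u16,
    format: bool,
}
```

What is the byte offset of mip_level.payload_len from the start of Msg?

64

Point: src at 0 (size 8, align 8) → ends 8; payload_len at 8 (size 4, align 4) → ends 12; ack at 12 (size 2, align 2) → ends 14; pad 2 to align 4 for checksum; checksum at 16 (size 4, align 4) → ends 20; window at 20 (size 1, align 1) → ends 21; tail pad 3 to reach multiple of 8; total 24 bytes, alignment 8
width at 0 (size 2, align 2) → ends 2
pad 2 to align 4 for height
height at 4 (size 52, align 4) → ends 56
mip_level at 56 (size 24, align 8) → ends 80
within Point: payload_len at 8
56 + 8 = 64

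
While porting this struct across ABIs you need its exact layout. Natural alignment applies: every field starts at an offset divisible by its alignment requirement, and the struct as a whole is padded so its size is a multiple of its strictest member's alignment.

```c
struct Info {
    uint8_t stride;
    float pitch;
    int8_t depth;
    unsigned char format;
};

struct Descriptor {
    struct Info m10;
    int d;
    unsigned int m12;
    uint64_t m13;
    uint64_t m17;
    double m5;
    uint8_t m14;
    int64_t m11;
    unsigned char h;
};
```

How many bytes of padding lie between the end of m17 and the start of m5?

0

Info: 0..1  stride  (1B, 1-aligned); 1..4  -- padding (3B); 4..8  pitch  (4B, 4-aligned); 8..9  depth  (1B, 1-aligned); 9..10  format  (1B, 1-aligned); 10..12  -- tail padding (2B); sizeof = 12, alignof = 4
0..12  m10  (12B, 4-aligned)
12..16  d  (4B, 4-aligned)
16..20  m12  (4B, 4-aligned)
20..24  -- padding (4B)
24..32  m13  (8B, 8-aligned)
32..40  m17  (8B, 8-aligned)
40..48  m5  (8B, 8-aligned)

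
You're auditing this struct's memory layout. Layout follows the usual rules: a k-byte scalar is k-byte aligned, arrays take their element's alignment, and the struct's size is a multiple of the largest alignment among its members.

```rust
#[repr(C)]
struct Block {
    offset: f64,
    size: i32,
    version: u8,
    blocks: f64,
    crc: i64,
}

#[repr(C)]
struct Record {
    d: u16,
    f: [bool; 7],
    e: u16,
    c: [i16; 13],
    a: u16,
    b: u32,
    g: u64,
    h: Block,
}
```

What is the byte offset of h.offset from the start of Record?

Block: 0..8  offset  (8B, 8-aligned); 8..12  size  (4B, 4-aligned); 12..13  version  (1B, 1-aligned); 13..16  -- padding (3B); 16..24  blocks  (8B, 8-aligned); 24..32  crc  (8B, 8-aligned); sizeof = 32, alignof = 8
0..2  d  (2B, 2-aligned)
2..9  f  (7B, 1-aligned)
9..10  -- padding (1B)
10..12  e  (2B, 2-aligned)
12..38  c  (26B, 2-aligned)
38..40  a  (2B, 2-aligned)
40..44  b  (4B, 4-aligned)
44..48  -- padding (4B)
48..56  g  (8B, 8-aligned)
56..88  h  (32B, 8-aligned)
within Block: offset at 0
56 + 0 = 56

56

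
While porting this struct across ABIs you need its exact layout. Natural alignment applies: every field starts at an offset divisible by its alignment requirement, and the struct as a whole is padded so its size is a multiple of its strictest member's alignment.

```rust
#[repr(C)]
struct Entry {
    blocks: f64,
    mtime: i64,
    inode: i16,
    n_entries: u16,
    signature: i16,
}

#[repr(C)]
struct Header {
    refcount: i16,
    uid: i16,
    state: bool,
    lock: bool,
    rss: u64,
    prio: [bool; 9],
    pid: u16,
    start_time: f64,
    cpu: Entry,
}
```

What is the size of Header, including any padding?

64 bytes

Entry: @0: blocks [8B, align 8] → 8; @8: mtime [8B, align 8] → 16; @16: inode [2B, align 2] → 18; @18: n_entries [2B, align 2] → 20; @20: signature [2B, align 2] → 22; +2 tail pad (align 8); size 24, align 8
@0: refcount [2B, align 2] → 2
@2: uid [2B, align 2] → 4
@4: state [1B, align 1] → 5
@5: lock [1B, align 1] → 6
+2 pad (align 8)
@8: rss [8B, align 8] → 16
@16: prio [9B, align 1] → 25
+1 pad (align 2)
@26: pid [2B, align 2] → 28
+4 pad (align 8)
@32: start_time [8B, align 8] → 40
@40: cpu [24B, align 8] → 64
size 64, align 8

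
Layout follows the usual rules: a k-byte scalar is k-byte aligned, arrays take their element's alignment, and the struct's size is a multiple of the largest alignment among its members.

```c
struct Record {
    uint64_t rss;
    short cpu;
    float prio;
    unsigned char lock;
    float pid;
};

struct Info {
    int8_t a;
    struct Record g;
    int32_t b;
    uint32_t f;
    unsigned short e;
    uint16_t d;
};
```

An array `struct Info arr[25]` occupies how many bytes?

1200

Record: @0: rss [8B, align 8] → 8; @8: cpu [2B, align 2] → 10; +2 pad (align 4); @12: prio [4B, align 4] → 16; @16: lock [1B, align 1] → 17; +3 pad (align 4); @20: pid [4B, align 4] → 24; size 24, align 8
@0: a [1B, align 1] → 1
+7 pad (align 8)
@8: g [24B, align 8] → 32
@32: b [4B, align 4] → 36
@36: f [4B, align 4] → 40
@40: e [2B, align 2] → 42
@42: d [2B, align 2] → 44
+4 tail pad (align 8)
size 48, align 8
array of 25: 25 × 48 = 1200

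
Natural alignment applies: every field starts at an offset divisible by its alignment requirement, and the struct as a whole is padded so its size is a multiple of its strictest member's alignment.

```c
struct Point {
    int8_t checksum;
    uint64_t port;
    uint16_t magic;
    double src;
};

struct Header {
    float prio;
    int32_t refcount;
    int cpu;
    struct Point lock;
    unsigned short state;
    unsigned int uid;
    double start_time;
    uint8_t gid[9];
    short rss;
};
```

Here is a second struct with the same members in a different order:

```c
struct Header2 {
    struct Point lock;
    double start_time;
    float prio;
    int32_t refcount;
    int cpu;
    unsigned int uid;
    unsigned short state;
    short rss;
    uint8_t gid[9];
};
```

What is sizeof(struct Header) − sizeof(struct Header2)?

8

Point: checksum at 0 (size 1, align 1) → ends 1; pad 7 to align 8 for port; port at 8 (size 8, align 8) → ends 16; magic at 16 (size 2, align 2) → ends 18; pad 6 to align 8 for src; src at 24 (size 8, align 8) → ends 32; total 32 bytes, alignment 8
prio at 0 (size 4, align 4) → ends 4
refcount at 4 (size 4, align 4) → ends 8
cpu at 8 (size 4, align 4) → ends 12
pad 4 to align 8 for lock
lock at 16 (size 32, align 8) → ends 48
state at 48 (size 2, align 2) → ends 50
pad 2 to align 4 for uid
uid at 52 (size 4, align 4) → ends 56
start_time at 56 (size 8, align 8) → ends 64
gid at 64 (size 9, align 1) → ends 73
pad 1 to align 2 for rss
rss at 74 (size 2, align 2) → ends 76
tail pad 4 to reach multiple of 8
total 80 bytes, alignment 8
— Header2 —
lock at 0 (size 32, align 8) → ends 32
start_time at 32 (size 8, align 8) → ends 40
prio at 40 (size 4, align 4) → ends 44
refcount at 44 (size 4, align 4) → ends 48
cpu at 48 (size 4, align 4) → ends 52
uid at 52 (size 4, align 4) → ends 56
state at 56 (size 2, align 2) → ends 58
rss at 58 (size 2, align 2) → ends 60
gid at 60 (size 9, align 1) → ends 69
tail pad 3 to reach multiple of 8
total 72 bytes, alignment 8
80 − 72 = 8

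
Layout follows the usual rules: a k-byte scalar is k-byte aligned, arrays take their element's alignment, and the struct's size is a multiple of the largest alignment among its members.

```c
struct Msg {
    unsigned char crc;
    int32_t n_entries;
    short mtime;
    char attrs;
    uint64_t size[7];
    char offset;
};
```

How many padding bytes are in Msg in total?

15

crc at 0 (size 1, align 1) → ends 1
pad 3 to align 4 for n_entries
n_entries at 4 (size 4, align 4) → ends 8
mtime at 8 (size 2, align 2) → ends 10
attrs at 10 (size 1, align 1) → ends 11
pad 5 to align 8 for size
size at 16 (size 56, align 8) → ends 72
offset at 72 (size 1, align 1) → ends 73
tail pad 7 to reach multiple of 8
total 80 bytes, alignment 8
data bytes 65, size 80 → padding 15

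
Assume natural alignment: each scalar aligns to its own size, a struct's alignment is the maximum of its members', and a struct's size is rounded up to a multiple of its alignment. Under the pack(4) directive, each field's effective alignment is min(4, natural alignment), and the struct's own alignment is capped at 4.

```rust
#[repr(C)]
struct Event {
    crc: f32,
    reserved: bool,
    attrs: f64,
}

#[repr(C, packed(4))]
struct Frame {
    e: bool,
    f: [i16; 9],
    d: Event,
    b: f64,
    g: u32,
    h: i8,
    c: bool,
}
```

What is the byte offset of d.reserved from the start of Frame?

Event: 0..4  crc  (4B, 4-aligned); 4..5  reserved  (1B, 1-aligned); 5..8  -- padding (3B); 8..16  attrs  (8B, 8-aligned); sizeof = 16, alignof = 8
0..1  e  (1B, 1-aligned)
1..2  -- padding (1B)
2..20  f  (18B, 2-aligned)
20..36  d  (16B, 4-aligned)
within Event: reserved at 4
20 + 4 = 24

24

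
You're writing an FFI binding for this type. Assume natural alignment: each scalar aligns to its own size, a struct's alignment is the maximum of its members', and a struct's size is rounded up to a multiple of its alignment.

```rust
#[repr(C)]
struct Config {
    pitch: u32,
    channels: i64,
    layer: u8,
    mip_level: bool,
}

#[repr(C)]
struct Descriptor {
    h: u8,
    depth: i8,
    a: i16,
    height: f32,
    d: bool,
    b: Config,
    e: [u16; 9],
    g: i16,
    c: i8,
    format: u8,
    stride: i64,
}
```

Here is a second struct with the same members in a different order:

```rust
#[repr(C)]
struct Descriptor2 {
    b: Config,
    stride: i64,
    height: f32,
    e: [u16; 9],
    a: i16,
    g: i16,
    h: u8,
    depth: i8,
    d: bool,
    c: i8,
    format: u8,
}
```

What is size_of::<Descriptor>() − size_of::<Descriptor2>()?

8

Config: @0: pitch [4B, align 4] → 4; +4 pad (align 8); @8: channels [8B, align 8] → 16; @16: layer [1B, align 1] → 17; @17: mip_level [1B, align 1] → 18; +6 tail pad (align 8); size 24, align 8
@0: h [1B, align 1] → 1
@1: depth [1B, align 1] → 2
@2: a [2B, align 2] → 4
@4: height [4B, align 4] → 8
@8: d [1B, align 1] → 9
+7 pad (align 8)
@16: b [24B, align 8] → 40
@40: e [18B, align 2] → 58
@58: g [2B, align 2] → 60
@60: c [1B, align 1] → 61
@61: format [1B, align 1] → 62
+2 pad (align 8)
@64: stride [8B, align 8] → 72
size 72, align 8
— Descriptor2 —
@0: b [24B, align 8] → 24
@24: stride [8B, align 8] → 32
@32: height [4B, align 4] → 36
@36: e [18B, align 2] → 54
@54: a [2B, align 2] → 56
@56: g [2B, align 2] → 58
@58: h [1B, align 1] → 59
@59: depth [1B, align 1] → 60
@60: d [1B, align 1] → 61
@61: c [1B, align 1] → 62
@62: format [1B, align 1] → 63
+1 tail pad (align 8)
size 64, align 8
72 − 64 = 8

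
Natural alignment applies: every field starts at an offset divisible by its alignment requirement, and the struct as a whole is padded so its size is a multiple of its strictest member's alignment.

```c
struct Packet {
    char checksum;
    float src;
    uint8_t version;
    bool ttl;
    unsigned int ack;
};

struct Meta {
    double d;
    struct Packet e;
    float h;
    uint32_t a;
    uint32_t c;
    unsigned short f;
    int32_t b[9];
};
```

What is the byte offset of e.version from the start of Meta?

Packet: 0..1  checksum  (1B, 1-aligned); 1..4  -- padding (3B); 4..8  src  (4B, 4-aligned); 8..9  version  (1B, 1-aligned); 9..10  ttl  (1B, 1-aligned); 10..12  -- padding (2B); 12..16  ack  (4B, 4-aligned); sizeof = 16, alignof = 4
0..8  d  (8B, 8-aligned)
8..24  e  (16B, 4-aligned)
within Packet: version at 8
8 + 8 = 16

16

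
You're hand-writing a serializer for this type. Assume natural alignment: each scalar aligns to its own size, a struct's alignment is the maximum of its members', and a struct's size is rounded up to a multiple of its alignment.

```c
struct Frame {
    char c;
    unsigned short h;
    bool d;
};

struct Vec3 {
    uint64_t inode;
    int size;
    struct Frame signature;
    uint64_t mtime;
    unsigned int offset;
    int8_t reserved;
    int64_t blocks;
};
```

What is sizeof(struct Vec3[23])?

1104

Frame: @0: c [1B, align 1] → 1; +1 pad (align 2); @2: h [2B, align 2] → 4; @4: d [1B, align 1] → 5; +1 tail pad (align 2); size 6, align 2
@0: inode [8B, align 8] → 8
@8: size [4B, align 4] → 12
@12: signature [6B, align 2] → 18
+6 pad (align 8)
@24: mtime [8B, align 8] → 32
@32: offset [4B, align 4] → 36
@36: reserved [1B, align 1] → 37
+3 pad (align 8)
@40: blocks [8B, align 8] → 48
size 48, align 8
array of 23: 23 × 48 = 1104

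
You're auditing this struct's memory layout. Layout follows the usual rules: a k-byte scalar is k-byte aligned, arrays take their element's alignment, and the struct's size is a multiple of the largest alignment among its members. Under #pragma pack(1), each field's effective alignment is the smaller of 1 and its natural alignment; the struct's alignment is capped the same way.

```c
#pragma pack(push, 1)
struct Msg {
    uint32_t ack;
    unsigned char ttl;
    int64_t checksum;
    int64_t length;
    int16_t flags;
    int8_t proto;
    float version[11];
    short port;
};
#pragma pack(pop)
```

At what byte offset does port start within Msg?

68

@0: ack [4B, align 1] → 4
@4: ttl [1B, align 1] → 5
@5: checksum [8B, align 1] → 13
@13: length [8B, align 1] → 21
@21: flags [2B, align 1] → 23
@23: proto [1B, align 1] → 24
@24: version [44B, align 1] → 68
@68: port [2B, align 1] → 70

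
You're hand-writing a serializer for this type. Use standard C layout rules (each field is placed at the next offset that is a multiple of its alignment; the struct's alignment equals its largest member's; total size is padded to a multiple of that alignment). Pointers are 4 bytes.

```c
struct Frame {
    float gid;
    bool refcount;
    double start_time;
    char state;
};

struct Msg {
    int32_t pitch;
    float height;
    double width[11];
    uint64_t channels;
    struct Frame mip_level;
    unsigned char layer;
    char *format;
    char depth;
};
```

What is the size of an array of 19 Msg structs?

2736

Frame: 0..4  gid  (4B, 4-aligned); 4..5  refcount  (1B, 1-aligned); 5..8  -- padding (3B); 8..16  start_time  (8B, 8-aligned); 16..17  state  (1B, 1-aligned); 17..24  -- tail padding (7B); sizeof = 24, alignof = 8
0..4  pitch  (4B, 4-aligned)
4..8  height  (4B, 4-aligned)
8..96  width  (88B, 8-aligned)
96..104  channels  (8B, 8-aligned)
104..128  mip_level  (24B, 8-aligned)
128..129  layer  (1B, 1-aligned)
129..132  -- padding (3B)
132..136  format  (4B, 4-aligned)
136..137  depth  (1B, 1-aligned)
137..144  -- tail padding (7B)
sizeof = 144, alignof = 8
array of 19: 19 × 144 = 2736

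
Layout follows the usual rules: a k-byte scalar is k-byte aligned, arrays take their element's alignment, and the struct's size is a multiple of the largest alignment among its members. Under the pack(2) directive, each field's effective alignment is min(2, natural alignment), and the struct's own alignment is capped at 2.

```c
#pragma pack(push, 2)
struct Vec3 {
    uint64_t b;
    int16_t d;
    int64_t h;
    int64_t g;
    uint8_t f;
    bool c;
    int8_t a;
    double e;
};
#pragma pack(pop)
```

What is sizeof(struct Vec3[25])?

b at 0 (size 8, align 2) → ends 8
d at 8 (size 2, align 2) → ends 10
h at 10 (size 8, align 2) → ends 18
g at 18 (size 8, align 2) → ends 26
f at 26 (size 1, align 1) → ends 27
c at 27 (size 1, align 1) → ends 28
a at 28 (size 1, align 1) → ends 29
pad 1 to align 2 for e
e at 30 (size 8, align 2) → ends 38
total 38 bytes, alignment 2
array of 25: 25 × 38 = 950

950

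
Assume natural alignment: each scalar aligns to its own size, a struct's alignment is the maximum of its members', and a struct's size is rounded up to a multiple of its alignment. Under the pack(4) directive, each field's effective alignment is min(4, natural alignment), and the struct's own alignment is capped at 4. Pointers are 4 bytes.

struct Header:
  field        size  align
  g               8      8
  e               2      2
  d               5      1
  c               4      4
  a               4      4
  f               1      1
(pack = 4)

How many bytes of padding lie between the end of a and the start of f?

g at 0 (size 8, align 4) → ends 8
e at 8 (size 2, align 2) → ends 10
d at 10 (size 5, align 1) → ends 15
pad 1 to align 4 for c
c at 16 (size 4, align 4) → ends 20
a at 20 (size 4, align 4) → ends 24
f at 24 (size 1, align 1) → ends 25

0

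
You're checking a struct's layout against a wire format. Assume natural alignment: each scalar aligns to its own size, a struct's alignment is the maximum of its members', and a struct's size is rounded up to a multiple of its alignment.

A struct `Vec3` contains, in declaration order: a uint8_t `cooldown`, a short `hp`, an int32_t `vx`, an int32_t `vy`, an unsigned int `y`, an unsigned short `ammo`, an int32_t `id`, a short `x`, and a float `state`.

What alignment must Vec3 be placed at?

4

member alignments: cooldown=1, hp=2, vx=4, vy=4, y=4, ammo=2, id=4, x=2, state=4
max = 4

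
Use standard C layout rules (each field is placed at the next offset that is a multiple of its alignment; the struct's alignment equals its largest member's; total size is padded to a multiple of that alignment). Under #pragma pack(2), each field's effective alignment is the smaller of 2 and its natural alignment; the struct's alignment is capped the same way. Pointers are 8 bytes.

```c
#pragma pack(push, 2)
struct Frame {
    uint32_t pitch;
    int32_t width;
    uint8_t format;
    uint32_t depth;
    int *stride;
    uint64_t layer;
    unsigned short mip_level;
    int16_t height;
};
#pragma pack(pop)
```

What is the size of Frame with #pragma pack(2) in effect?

34

pitch at 0 (size 4, align 2) → ends 4
width at 4 (size 4, align 2) → ends 8
format at 8 (size 1, align 1) → ends 9
pad 1 to align 2 for depth
depth at 10 (size 4, align 2) → ends 14
stride at 14 (size 8, align 2) → ends 22
layer at 22 (size 8, align 2) → ends 30
mip_level at 30 (size 2, align 2) → ends 32
height at 32 (size 2, align 2) → ends 34
total 34 bytes, alignment 2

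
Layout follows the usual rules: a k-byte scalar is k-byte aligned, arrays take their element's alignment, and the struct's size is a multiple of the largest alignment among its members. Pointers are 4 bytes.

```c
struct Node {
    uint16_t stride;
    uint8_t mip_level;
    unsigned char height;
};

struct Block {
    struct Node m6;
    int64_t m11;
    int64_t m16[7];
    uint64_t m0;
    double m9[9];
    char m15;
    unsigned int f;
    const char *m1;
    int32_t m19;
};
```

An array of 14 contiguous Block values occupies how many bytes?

2352

Node: stride at 0 (size 2, align 2) → ends 2; mip_level at 2 (size 1, align 1) → ends 3; height at 3 (size 1, align 1) → ends 4; total 4 bytes, alignment 2
m6 at 0 (size 4, align 2) → ends 4
pad 4 to align 8 for m11
m11 at 8 (size 8, align 8) → ends 16
m16 at 16 (size 56, align 8) → ends 72
m0 at 72 (size 8, align 8) → ends 80
m9 at 80 (size 72, align 8) → ends 152
m15 at 152 (size 1, align 1) → ends 153
pad 3 to align 4 for f
f at 156 (size 4, align 4) → ends 160
m1 at 160 (size 4, align 4) → ends 164
m19 at 164 (size 4, align 4) → ends 168
total 168 bytes, alignment 8
array of 14: 14 × 168 = 2352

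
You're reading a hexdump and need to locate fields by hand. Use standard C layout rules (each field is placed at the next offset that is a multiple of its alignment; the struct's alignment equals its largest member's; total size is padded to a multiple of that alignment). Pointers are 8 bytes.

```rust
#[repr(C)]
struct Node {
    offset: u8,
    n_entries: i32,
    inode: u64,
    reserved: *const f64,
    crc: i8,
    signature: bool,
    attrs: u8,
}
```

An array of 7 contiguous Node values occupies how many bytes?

224

offset at 0 (size 1, align 1) → ends 1
pad 3 to align 4 for n_entries
n_entries at 4 (size 4, align 4) → ends 8
inode at 8 (size 8, align 8) → ends 16
reserved at 16 (size 8, align 8) → ends 24
crc at 24 (size 1, align 1) → ends 25
signature at 25 (size 1, align 1) → ends 26
attrs at 26 (size 1, align 1) → ends 27
tail pad 5 to reach multiple of 8
total 32 bytes, alignment 8
array of 7: 7 × 32 = 224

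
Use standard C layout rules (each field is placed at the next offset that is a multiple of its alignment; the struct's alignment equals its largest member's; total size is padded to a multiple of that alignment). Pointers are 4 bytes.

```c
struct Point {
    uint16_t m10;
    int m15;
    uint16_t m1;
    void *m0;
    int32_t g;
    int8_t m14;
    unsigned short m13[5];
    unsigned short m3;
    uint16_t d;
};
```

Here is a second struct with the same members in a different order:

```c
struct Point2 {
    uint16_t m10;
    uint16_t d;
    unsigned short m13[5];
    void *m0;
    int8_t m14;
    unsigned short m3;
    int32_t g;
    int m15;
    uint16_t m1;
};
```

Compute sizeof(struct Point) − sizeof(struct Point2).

0

@0: m10 [2B, align 2] → 2
+2 pad (align 4)
@4: m15 [4B, align 4] → 8
@8: m1 [2B, align 2] → 10
+2 pad (align 4)
@12: m0 [4B, align 4] → 16
@16: g [4B, align 4] → 20
@20: m14 [1B, align 1] → 21
+1 pad (align 2)
@22: m13 [10B, align 2] → 32
@32: m3 [2B, align 2] → 34
@34: d [2B, align 2] → 36
size 36, align 4
— Point2 —
@0: m10 [2B, align 2] → 2
@2: d [2B, align 2] → 4
@4: m13 [10B, align 2] → 14
+2 pad (align 4)
@16: m0 [4B, align 4] → 20
@20: m14 [1B, align 1] → 21
+1 pad (align 2)
@22: m3 [2B, align 2] → 24
@24: g [4B, align 4] → 28
@28: m15 [4B, align 4] → 32
@32: m1 [2B, align 2] → 34
+2 tail pad (align 4)
size 36, align 4
36 − 36 = 0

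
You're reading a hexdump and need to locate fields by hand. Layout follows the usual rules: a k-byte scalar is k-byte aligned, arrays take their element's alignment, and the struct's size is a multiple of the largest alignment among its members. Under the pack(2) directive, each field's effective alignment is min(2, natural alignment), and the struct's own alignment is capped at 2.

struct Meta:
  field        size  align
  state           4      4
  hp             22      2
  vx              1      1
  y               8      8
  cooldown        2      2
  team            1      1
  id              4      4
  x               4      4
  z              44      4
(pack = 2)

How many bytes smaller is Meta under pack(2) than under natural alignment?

4

natural layout:
  @0: state [4B, align 4] → 4
  @4: hp [22B, align 2] → 26
  @26: vx [1B, align 1] → 27
  +5 pad (align 8)
  @32: y [8B, align 8] → 40
  @40: cooldown [2B, align 2] → 42
  @42: team [1B, align 1] → 43
  +1 pad (align 4)
  @44: id [4B, align 4] → 48
  @48: x [4B, align 4] → 52
  @52: z [44B, align 4] → 96
  size 96, align 8
packed(2) layout:
  @0: state [4B, align 2] → 4
  @4: hp [22B, align 2] → 26
  @26: vx [1B, align 1] → 27
  +1 pad (align 2)
  @28: y [8B, align 2] → 36
  @36: cooldown [2B, align 2] → 38
  @38: team [1B, align 1] → 39
  +1 pad (align 2)
  @40: id [4B, align 2] → 44
  @44: x [4B, align 2] → 48
  @48: z [44B, align 2] → 92
  size 92, align 2
96 − 92 = 4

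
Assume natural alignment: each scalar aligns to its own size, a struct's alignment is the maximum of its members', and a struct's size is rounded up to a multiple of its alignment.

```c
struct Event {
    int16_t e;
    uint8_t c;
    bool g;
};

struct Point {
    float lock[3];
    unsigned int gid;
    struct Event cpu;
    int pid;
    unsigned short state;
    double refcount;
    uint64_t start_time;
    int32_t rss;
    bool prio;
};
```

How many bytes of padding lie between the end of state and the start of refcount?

6

Event: e at 0 (size 2, align 2) → ends 2; c at 2 (size 1, align 1) → ends 3; g at 3 (size 1, align 1) → ends 4; total 4 bytes, alignment 2
lock at 0 (size 12, align 4) → ends 12
gid at 12 (size 4, align 4) → ends 16
cpu at 16 (size 4, align 2) → ends 20
pid at 20 (size 4, align 4) → ends 24
state at 24 (size 2, align 2) → ends 26
pad 6 to align 8 for refcount
refcount at 32 (size 8, align 8) → ends 40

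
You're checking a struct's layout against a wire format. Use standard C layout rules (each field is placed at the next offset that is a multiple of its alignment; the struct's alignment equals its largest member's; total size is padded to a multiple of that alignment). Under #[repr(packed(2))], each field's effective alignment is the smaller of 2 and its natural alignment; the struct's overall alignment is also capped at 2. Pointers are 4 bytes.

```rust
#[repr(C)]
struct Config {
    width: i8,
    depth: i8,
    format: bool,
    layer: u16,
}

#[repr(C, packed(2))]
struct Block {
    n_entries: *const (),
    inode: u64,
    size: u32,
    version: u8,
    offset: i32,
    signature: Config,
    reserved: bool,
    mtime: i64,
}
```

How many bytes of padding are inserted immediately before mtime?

1

Config: @0: width [1B, align 1] → 1; @1: depth [1B, align 1] → 2; @2: format [1B, align 1] → 3; +1 pad (align 2); @4: layer [2B, align 2] → 6; size 6, align 2
@0: n_entries [4B, align 2] → 4
@4: inode [8B, align 2] → 12
@12: size [4B, align 2] → 16
@16: version [1B, align 1] → 17
+1 pad (align 2)
@18: offset [4B, align 2] → 22
@22: signature [6B, align 2] → 28
@28: reserved [1B, align 1] → 29
+1 pad (align 2)
@30: mtime [8B, align 2] → 38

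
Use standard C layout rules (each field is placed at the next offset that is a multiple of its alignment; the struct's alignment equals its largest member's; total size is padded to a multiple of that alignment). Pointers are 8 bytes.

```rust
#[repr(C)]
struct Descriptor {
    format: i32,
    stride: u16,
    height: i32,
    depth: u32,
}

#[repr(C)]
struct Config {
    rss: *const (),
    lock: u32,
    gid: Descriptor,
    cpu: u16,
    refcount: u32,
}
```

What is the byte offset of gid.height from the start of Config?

20

Descriptor: 0..4  format  (4B, 4-aligned); 4..6  stride  (2B, 2-aligned); 6..8  -- padding (2B); 8..12  height  (4B, 4-aligned); 12..16  depth  (4B, 4-aligned); sizeof = 16, alignof = 4
0..8  rss  (8B, 8-aligned)
8..12  lock  (4B, 4-aligned)
12..28  gid  (16B, 4-aligned)
within Descriptor: height at 8
12 + 8 = 20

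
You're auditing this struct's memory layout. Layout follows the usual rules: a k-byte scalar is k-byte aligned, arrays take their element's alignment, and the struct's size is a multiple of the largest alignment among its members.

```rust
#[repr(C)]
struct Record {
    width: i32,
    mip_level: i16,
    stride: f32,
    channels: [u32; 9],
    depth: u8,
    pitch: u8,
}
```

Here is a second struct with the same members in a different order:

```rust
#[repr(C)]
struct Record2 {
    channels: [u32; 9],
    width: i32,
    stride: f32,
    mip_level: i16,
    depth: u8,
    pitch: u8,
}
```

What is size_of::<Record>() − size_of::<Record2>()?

0..4  width  (4B, 4-aligned)
4..6  mip_level  (2B, 2-aligned)
6..8  -- padding (2B)
8..12  stride  (4B, 4-aligned)
12..48  channels  (36B, 4-aligned)
48..49  depth  (1B, 1-aligned)
49..50  pitch  (1B, 1-aligned)
50..52  -- tail padding (2B)
sizeof = 52, alignof = 4
— Record2 —
0..36  channels  (36B, 4-aligned)
36..40  width  (4B, 4-aligned)
40..44  stride  (4B, 4-aligned)
44..46  mip_level  (2B, 2-aligned)
46..47  depth  (1B, 1-aligned)
47..48  pitch  (1B, 1-aligned)
sizeof = 48, alignof = 4
52 − 48 = 4

4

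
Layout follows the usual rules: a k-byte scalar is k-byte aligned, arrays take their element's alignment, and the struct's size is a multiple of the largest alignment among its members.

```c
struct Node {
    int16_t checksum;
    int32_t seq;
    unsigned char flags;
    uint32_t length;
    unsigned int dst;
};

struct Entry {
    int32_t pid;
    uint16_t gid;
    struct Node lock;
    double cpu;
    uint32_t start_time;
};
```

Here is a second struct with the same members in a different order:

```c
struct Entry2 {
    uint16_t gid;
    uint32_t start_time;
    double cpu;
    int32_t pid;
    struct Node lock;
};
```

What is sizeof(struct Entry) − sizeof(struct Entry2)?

Node: @0: checksum [2B, align 2] → 2; +2 pad (align 4); @4: seq [4B, align 4] → 8; @8: flags [1B, align 1] → 9; +3 pad (align 4); @12: length [4B, align 4] → 16; @16: dst [4B, align 4] → 20; size 20, align 4
@0: pid [4B, align 4] → 4
@4: gid [2B, align 2] → 6
+2 pad (align 4)
@8: lock [20B, align 4] → 28
+4 pad (align 8)
@32: cpu [8B, align 8] → 40
@40: start_time [4B, align 4] → 44
+4 tail pad (align 8)
size 48, align 8
— Entry2 —
@0: gid [2B, align 2] → 2
+2 pad (align 4)
@4: start_time [4B, align 4] → 8
@8: cpu [8B, align 8] → 16
@16: pid [4B, align 4] → 20
@20: lock [20B, align 4] → 40
size 40, align 8
48 − 40 = 8

8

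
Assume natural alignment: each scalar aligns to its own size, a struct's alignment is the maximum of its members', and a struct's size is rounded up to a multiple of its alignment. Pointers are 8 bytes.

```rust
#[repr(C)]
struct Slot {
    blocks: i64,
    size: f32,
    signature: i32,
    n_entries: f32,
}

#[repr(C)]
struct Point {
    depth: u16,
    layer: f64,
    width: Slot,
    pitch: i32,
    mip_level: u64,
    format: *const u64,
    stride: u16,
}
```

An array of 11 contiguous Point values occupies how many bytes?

792

Slot: 0..8  blocks  (8B, 8-aligned); 8..12  size  (4B, 4-aligned); 12..16  signature  (4B, 4-aligned); 16..20  n_entries  (4B, 4-aligned); 20..24  -- tail padding (4B); sizeof = 24, alignof = 8
0..2  depth  (2B, 2-aligned)
2..8  -- padding (6B)
8..16  layer  (8B, 8-aligned)
16..40  width  (24B, 8-aligned)
40..44  pitch  (4B, 4-aligned)
44..48  -- padding (4B)
48..56  mip_level  (8B, 8-aligned)
56..64  format  (8B, 8-aligned)
64..66  stride  (2B, 2-aligned)
66..72  -- tail padding (6B)
sizeof = 72, alignof = 8
array of 11: 11 × 72 = 792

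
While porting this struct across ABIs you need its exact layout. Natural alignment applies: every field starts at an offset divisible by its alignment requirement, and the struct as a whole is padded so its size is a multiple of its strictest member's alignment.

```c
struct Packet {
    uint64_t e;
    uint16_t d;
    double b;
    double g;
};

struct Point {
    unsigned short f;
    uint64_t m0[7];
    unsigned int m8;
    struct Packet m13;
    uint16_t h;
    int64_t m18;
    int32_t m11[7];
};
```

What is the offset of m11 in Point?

Packet: e at 0 (size 8, align 8) → ends 8; d at 8 (size 2, align 2) → ends 10; pad 6 to align 8 for b; b at 16 (size 8, align 8) → ends 24; g at 24 (size 8, align 8) → ends 32; total 32 bytes, alignment 8
f at 0 (size 2, align 2) → ends 2
pad 6 to align 8 for m0
m0 at 8 (size 56, align 8) → ends 64
m8 at 64 (size 4, align 4) → ends 68
pad 4 to align 8 for m13
m13 at 72 (size 32, align 8) → ends 104
h at 104 (size 2, align 2) → ends 106
pad 6 to align 8 for m18
m18 at 112 (size 8, align 8) → ends 120
m11 at 120 (size 28, align 4) → ends 148

120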